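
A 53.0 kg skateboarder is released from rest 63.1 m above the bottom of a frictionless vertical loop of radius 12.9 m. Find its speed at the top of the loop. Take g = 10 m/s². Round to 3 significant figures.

v = 27.3 m/s

Energy conservation: mgh = ½mv_top² + mg(2r)
v_top² = 2g(h − 2r) = 2(10)(63.1 − 25.80) = 746.0
v_top = 27.31 m/s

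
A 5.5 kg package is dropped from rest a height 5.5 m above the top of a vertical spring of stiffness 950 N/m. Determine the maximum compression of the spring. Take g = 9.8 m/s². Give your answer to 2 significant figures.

Measuring PE from the top of the relaxed spring, at max compression the package has dropped H + x with zero KE, so:
mg(H + x) = ½kx²
½(950)x² − (5.5)(9.8)x − (5.5)(9.8)(5.5) = 0
475.0x² − 53.90x − 296.5 = 0
x = [53.90 + √(2905 + 563255)]/(2 × 475.0) = 0.8488 m

x = 0.85 m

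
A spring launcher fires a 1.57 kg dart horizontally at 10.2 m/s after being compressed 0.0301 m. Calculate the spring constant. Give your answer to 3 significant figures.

Energy stored in the spring equals the launch KE: ½kx² = ½mv²
k = mv²/x² = (1.57)(10.2)²/(0.0301)² = 180288 N/m

k = 180000 N/m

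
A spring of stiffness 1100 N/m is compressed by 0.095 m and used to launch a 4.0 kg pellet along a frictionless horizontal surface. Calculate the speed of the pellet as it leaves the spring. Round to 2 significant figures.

Conservation of energy: ½kx² = ½mv²
v = x√(k/m) = 0.095 × √(1100/4.0) = 1.575 m/s

v = 1.6 m/s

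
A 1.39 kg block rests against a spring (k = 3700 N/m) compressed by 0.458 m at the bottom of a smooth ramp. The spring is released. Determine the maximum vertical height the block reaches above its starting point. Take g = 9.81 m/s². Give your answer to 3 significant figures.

Energy conservation from release to the highest point: ½kx² = mgh
h = kx²/(2mg) = (3700)(0.458)²/(2 × 1.39 × 9.81) = 28.46 m

h = 28.5 m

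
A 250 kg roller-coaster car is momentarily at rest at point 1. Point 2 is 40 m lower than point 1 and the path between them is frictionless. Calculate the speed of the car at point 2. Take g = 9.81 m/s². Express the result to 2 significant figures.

v = 28 m/s

Equating total energy at the two states: mgh = ½mv²
The mass cancels from both sides.
v = √(2gh) = √(2 × 9.81 × 40) = √784.80 = 28.01 m/s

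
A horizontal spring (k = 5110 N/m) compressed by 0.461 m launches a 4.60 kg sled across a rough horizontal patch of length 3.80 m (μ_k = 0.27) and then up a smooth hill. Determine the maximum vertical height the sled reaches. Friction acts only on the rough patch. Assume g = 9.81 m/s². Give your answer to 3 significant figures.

h = 11.0 m

Spring energy: E₀ = ½kx² = ½(5110)(0.461)² = 542.99 J
Friction: W_f = μ_k mg d = (0.27)(4.60)(9.81)(3.80) = 46.30 J
Energy at base of ramp: E = 542.99 − 46.30 = 496.69 J
At max height all remaining energy is PE: mgh = E ⇒ h = E/(mg) = 496.69/(4.60 × 9.81) = 11.01 m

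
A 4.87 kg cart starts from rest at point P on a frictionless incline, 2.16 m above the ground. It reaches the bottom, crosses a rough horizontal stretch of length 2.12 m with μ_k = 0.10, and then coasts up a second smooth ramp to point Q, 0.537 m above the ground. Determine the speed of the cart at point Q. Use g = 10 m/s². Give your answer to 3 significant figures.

Energy at P: mgh₁ = (4.87)(10)(2.16) = 105.19 J
Friction loss: W_f = μ_k mg d = 10.32 J
At Q: ½mv² + mgh₂ = mgh₁ − W_f
½mv² = 105.19 − 10.32 − 26.152 = 68.716 J
v = √(2 × 68.716/4.87) = 5.312 m/s

v = 5.31 m/s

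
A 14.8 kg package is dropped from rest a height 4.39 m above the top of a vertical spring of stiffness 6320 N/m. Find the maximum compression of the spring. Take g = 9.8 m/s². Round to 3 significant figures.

x = 0.472 m

Take the reference level at the top of the uncompressed spring. At max compression the package has fallen H + x and is momentarily at rest:
mg(H + x) = ½kx²
½(6320)x² − (14.8)(9.8)x − (14.8)(9.8)(4.39) = 0
3160x² − 145.0x − 636.7 = 0
x = [145.0 + √(21037 + 8.0482e+06)]/(2 × 3160) = 0.4724 m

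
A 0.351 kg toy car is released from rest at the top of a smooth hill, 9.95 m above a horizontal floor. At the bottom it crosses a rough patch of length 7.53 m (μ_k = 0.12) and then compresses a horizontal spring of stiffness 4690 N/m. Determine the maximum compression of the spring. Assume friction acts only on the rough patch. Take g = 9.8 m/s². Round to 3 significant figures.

x = 0.115 m

Initial energy: E₁ = mgh = (0.351)(9.8)(9.95) = 34.226 J
Friction removes W_f = μ_k mg d = (0.12)(0.351)(9.8)(7.53) = 3.108 J
Energy reaching the spring: E = 34.226 − 3.108 = 31.118 J
At max compression ½kx² = E ⇒ x = √(2E/k) = √(2 × 31.118/4690) = 0.1152 m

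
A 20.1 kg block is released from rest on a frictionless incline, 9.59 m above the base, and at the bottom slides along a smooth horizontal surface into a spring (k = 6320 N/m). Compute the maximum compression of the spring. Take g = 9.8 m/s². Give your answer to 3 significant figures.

x = 0.773 m

Gravitational PE at the top equals spring PE at max compression: mgh = ½kx²
x = √(2mgh/k) = √(2 × 20.1 × 9.8 × 9.59 / 6320) = 0.7732 m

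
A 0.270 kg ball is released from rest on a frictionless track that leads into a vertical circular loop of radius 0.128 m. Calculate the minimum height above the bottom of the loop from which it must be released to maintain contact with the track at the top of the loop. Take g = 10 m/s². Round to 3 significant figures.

h = 0.320 m

At the top, for minimum speed gravity alone supplies the centripetal force: mg = mv_top²/r ⇒ v_top² = gr = 1.280 m²/s²
Energy conservation from release height h to the top (height 2r): mgh = ½mv_top² + mg(2r)
h = v_top²/(2g) + 2r = r/2 + 2r = 5r/2 = 0.3200 m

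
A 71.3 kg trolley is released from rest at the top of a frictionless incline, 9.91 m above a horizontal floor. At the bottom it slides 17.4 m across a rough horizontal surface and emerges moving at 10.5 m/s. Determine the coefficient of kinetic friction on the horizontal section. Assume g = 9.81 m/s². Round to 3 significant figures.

μ_k = 0.247

Energy at the top = energy at the end + work done against friction:
mgh = ½mv² + μ_k m g d
mgh = 6931.6 J; ½mv² = 3930.4 J
W_f = 6931.6 − 3930.4 = 3001 J
μ_k = W_f/(mg·d) = 3001/(699.5 × 17.4) = 0.2466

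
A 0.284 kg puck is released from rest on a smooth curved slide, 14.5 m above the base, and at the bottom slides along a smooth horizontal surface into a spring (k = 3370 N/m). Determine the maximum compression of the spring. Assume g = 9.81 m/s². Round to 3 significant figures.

x = 0.155 m

Gravitational PE at the top equals spring PE at max compression: mgh = ½kx²
x = √(2mgh/k) = √(2 × 0.284 × 9.81 × 14.5 / 3370) = 0.1548 m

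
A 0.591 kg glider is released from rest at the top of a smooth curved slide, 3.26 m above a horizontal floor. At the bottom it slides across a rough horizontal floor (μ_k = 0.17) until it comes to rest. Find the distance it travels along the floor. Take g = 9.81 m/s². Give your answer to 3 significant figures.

d = 19.2 m

Energy at the top = energy at the end + work done against friction:
At rest all PE has been dissipated by friction: mgh = μ_k m g d
d = h/μ_k = 3.26/0.17 = 19.18 m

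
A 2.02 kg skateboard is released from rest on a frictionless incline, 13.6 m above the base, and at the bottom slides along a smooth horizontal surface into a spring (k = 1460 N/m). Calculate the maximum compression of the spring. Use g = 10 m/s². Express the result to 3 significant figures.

Gravitational PE at the top equals spring PE at max compression: mgh = ½kx²
x = √(2mgh/k) = √(2 × 2.02 × 10 × 13.6 / 1460) = 0.6135 m

x = 0.613 m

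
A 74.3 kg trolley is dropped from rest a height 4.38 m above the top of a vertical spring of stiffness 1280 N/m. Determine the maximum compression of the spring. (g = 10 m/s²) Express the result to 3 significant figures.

x = 2.91 m

Take the reference level at the top of the uncompressed spring. At max compression the trolley has fallen H + x and is momentarily at rest:
mg(H + x) = ½kx²
½(1280)x² − (74.3)(10)x − (74.3)(10)(4.38) = 0
640.0x² − 743.0x − 3254 = 0
x = [743.0 + √(552049 + 8.3311e+06)]/(2 × 640.0) = 2.909 m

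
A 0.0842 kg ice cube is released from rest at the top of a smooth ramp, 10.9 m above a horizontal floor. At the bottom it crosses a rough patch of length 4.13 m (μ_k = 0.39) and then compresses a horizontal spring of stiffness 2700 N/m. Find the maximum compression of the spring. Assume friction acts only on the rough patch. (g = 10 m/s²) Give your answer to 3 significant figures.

x = 0.0761 m

Initial energy: E₁ = mgh = (0.0842)(10)(10.9) = 9.1778 J
Friction removes W_f = μ_k mg d = (0.39)(0.0842)(10)(4.13) = 1.356 J
Energy reaching the spring: E = 9.1778 − 1.356 = 7.8216 J
At max compression ½kx² = E ⇒ x = √(2E/k) = √(2 × 7.8216/2700) = 0.07612 m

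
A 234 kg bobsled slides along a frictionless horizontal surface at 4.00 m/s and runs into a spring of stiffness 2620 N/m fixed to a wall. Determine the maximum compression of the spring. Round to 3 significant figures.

x = 1.20 m

At max compression the bobsled is momentarily at rest: ½mv² = ½kx²
x = v√(m/k) = 4.00 × √(234/2620) = 1.195 m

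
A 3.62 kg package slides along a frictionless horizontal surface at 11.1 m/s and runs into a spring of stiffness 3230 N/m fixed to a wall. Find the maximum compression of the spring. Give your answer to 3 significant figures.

x = 0.372 m

At max compression the package is momentarily at rest: ½mv² = ½kx²
x = v√(m/k) = 11.1 × √(3.62/3230) = 0.3716 m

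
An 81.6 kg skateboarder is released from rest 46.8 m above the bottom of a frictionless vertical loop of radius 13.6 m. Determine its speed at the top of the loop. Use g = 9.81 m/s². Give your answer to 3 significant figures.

v = 19.6 m/s

Energy conservation: mgh = ½mv_top² + mg(2r)
v_top² = 2g(h − 2r) = 2(9.81)(46.8 − 27.20) = 384.6
v_top = 19.61 m/s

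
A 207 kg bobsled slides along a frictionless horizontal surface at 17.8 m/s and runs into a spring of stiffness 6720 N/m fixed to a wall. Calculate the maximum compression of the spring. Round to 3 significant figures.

Conservation of energy between contact and max compression: ½mv² = ½kx²
x = v√(m/k) = 17.8 × √(207/6720) = 3.124 m

x = 3.12 m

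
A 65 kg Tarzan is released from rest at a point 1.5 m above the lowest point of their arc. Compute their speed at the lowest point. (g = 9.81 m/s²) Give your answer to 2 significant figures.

Mechanical energy is conserved (no friction): mgh = ½mv²
v = √(2gh) = √(2 × 9.81 × 1.5) = √29.430 = 5.425 m/s

v = 5.4 m/s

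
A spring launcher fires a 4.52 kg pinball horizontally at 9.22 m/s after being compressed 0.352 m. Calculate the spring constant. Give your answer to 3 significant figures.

½kx² = ½mv²
k = mv²/x² = (4.52)(9.22)²/(0.352)² = 3101 N/m

k = 3100 N/m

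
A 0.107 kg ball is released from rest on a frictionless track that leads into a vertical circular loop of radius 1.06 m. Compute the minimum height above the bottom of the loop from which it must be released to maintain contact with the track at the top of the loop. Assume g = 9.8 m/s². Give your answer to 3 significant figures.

h = 2.65 m

At the top, for minimum speed gravity alone supplies the centripetal force: mg = mv_top²/r ⇒ v_top² = gr = 10.39 m²/s²
Energy conservation from release height h to the top (height 2r): mgh = ½mv_top² + mg(2r)
h = v_top²/(2g) + 2r = r/2 + 2r = 5r/2 = 2.650 m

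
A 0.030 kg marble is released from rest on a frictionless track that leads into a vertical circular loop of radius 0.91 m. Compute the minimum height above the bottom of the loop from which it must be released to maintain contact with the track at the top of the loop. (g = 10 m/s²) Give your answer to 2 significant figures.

h = 2.3 m

At the top, for minimum speed gravity alone supplies the centripetal force: mg = mv_top²/r ⇒ v_top² = gr = 9.100 m²/s²
Energy conservation from release height h to the top (height 2r): mgh = ½mv_top² + mg(2r)
h = v_top²/(2g) + 2r = r/2 + 2r = 5r/2 = 2.275 m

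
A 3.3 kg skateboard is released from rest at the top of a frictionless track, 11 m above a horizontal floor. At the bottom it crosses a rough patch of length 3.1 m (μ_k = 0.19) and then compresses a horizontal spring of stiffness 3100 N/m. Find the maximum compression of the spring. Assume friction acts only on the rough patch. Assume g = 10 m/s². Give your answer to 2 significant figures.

x = 0.47 m

Initial energy: E₁ = mgh = (3.3)(10)(11) = 363.00 J
Friction removes W_f = μ_k mg d = (0.19)(3.3)(10)(3.1) = 19.44 J
Energy reaching the spring: E = 363.00 − 19.44 = 343.56 J
At max compression ½kx² = E ⇒ x = √(2E/k) = √(2 × 343.56/3100) = 0.4708 m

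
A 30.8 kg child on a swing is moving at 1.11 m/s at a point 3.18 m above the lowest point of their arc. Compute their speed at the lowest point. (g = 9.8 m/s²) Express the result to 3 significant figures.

v = 7.97 m/s

Equating total energy at the two states: ½mv₀² + mgh = ½mv²
v² = v₀² + 2gh = (1.11)² + 2(9.8)(3.18) = 63.560
v = √63.560 = 7.972 m/s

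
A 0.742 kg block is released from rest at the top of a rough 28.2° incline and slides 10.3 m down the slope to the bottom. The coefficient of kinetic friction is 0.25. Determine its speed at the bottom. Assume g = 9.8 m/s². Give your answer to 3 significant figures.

v = 7.14 m/s

Work–energy: mg(L sinθ) − μ_k(mg cosθ)L = ½mv²
mgh = mgL sinθ = (0.742)(9.8)(10.3)sin28.2° = 35.393 J
W_f = μ_k mg cosθ · L = (0.25)(0.742)(9.8)cos28.2°·10.3 = 16.50 J
½mv² = 35.393 − 16.50 = 18.891 J
v = √(2 × 18.891/0.742) = 7.136 m/s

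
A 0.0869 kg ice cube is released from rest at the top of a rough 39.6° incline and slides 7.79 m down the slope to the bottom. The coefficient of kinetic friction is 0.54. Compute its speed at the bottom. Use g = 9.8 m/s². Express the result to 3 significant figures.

Taking the bottom as reference, mgh = ½mv² + μ_k N L with h = L sinθ, N = mg cosθ:
mgh = mgL sinθ = (0.0869)(9.8)(7.79)sin39.6° = 4.2287 J
W_f = μ_k mg cosθ · L = (0.54)(0.0869)(9.8)cos39.6°·7.79 = 2.760 J
½mv² = 4.2287 − 2.760 = 1.4684 J
v = √(2 × 1.4684/0.0869) = 5.813 m/s

v = 5.81 m/s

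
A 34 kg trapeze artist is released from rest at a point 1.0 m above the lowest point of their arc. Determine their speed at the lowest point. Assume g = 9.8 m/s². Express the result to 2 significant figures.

Energy conservation between the two points: mgh = ½mv²
v = √(2gh) = √(2 × 9.8 × 1.0) = √19.600 = 4.427 m/s

v = 4.4 m/s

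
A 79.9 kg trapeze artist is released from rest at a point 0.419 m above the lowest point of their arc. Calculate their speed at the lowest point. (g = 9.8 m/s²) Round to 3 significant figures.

Mechanical energy is conserved (no friction): mgh = ½mv²
v = √(2gh) = √(2 × 9.8 × 0.419) = √8.2124 = 2.866 m/s

v = 2.87 m/s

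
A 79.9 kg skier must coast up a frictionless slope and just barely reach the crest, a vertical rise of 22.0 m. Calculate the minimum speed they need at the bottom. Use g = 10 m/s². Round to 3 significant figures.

At the top they are momentarily at rest, so all KE converts to PE: ½mv² = mgh
v = √(2gh) = √(2 × 10 × 22.0) = 20.98 m/s

v = 21.0 m/s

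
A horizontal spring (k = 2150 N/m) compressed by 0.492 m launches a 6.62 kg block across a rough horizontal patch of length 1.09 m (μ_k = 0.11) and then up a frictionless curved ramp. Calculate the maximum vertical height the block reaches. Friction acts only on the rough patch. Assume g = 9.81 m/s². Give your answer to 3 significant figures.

Spring energy: E₀ = ½kx² = ½(2150)(0.492)² = 260.22 J
Friction: W_f = μ_k mg d = (0.11)(6.62)(9.81)(1.09) = 7.787 J
Energy at base of ramp: E = 260.22 − 7.787 = 252.43 J
At max height all remaining energy is PE: mgh = E ⇒ h = E/(mg) = 252.43/(6.62 × 9.81) = 3.887 m

h = 3.89 m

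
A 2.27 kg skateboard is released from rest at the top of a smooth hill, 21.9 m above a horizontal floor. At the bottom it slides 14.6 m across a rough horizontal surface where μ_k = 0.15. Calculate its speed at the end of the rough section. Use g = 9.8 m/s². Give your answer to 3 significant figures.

Energy bookkeeping (friction removes W_f = μ_k N d):
mgh = ½mv² + μ_k m g d
W_f = μ_k mg d = (0.15)(2.27)(9.8)(14.6) = 48.72 J
½mv² = mgh − W_f = 487.19 − 48.72 = 438.47 J
v = √(2 × 438.47/2.27) = 19.65 m/s

v = 19.7 m/s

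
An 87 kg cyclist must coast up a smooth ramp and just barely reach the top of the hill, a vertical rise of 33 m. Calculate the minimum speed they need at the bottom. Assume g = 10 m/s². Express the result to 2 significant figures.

At the top they are momentarily at rest, so all KE converts to PE: ½mv² = mgh
v = √(2gh) = √(2 × 10 × 33) = 25.69 m/s

v = 26 m/s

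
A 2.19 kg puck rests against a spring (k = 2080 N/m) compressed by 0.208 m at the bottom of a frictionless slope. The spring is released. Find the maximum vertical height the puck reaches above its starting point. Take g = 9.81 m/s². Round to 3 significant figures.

h = 2.09 m

All spring PE becomes gravitational PE at the highest point: ½kx² = mgh
h = kx²/(2mg) = (2080)(0.208)²/(2 × 2.19 × 9.81) = 2.094 m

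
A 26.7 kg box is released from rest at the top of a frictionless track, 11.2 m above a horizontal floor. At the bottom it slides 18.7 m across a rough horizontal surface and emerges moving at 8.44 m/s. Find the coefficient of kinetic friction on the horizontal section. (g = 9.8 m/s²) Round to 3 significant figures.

μ_k = 0.405

Energy at the top = energy at the end + work done against friction:
mgh = ½mv² + μ_k m g d
mgh = 2930.6 J; ½mv² = 950.97 J
W_f = 2930.6 − 950.97 = 1980 J
μ_k = W_f/(mg·d) = 1980/(261.7 × 18.7) = 0.4046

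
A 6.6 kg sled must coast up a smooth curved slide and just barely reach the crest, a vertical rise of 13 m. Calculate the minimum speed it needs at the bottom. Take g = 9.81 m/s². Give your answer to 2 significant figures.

v = 16 m/s

At the top it is momentarily at rest, so all KE converts to PE: ½mv² = mgh
v = √(2gh) = √(2 × 9.81 × 13) = 15.97 m/s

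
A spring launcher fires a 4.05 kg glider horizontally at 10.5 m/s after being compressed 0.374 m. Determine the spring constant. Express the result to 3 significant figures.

½kx² = ½mv²
k = mv²/x² = (4.05)(10.5)²/(0.374)² = 3192 N/m

k = 3190 N/m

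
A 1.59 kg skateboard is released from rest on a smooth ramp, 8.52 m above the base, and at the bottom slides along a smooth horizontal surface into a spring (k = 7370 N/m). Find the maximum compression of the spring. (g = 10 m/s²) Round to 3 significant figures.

x = 0.192 m

Energy conservation (no friction) from release to max compression: mgh = ½kx²
x = √(2mgh/k) = √(2 × 1.59 × 10 × 8.52 / 7370) = 0.1917 m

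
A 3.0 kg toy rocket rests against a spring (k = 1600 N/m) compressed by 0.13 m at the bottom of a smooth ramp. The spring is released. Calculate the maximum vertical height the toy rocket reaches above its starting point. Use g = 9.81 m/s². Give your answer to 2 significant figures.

At maximum height the toy rocket is at rest, so ½kx² = mgh
h = kx²/(2mg) = (1600)(0.13)²/(2 × 3.0 × 9.81) = 0.4594 m

h = 0.46 m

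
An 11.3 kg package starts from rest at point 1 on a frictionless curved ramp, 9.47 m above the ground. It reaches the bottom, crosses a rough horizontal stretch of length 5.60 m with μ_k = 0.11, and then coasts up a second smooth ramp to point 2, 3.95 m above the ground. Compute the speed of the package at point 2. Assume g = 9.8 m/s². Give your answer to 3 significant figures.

v = 9.80 m/s

Energy at 1: mgh₁ = (11.3)(9.8)(9.47) = 1048.7 J
Friction loss: W_f = μ_k mg d = 68.22 J
At 2: ½mv² + mgh₂ = mgh₁ − W_f
½mv² = 1048.7 − 68.22 − 437.42 = 543.07 J
v = √(2 × 543.07/11.3) = 9.804 m/s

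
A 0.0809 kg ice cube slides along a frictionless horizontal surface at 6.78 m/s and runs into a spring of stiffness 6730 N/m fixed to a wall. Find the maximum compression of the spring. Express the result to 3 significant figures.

At max compression the cube is momentarily at rest: ½mv² = ½kx²
x = v√(m/k) = 6.78 × √(0.0809/6730) = 0.02351 m

x = 0.0235 m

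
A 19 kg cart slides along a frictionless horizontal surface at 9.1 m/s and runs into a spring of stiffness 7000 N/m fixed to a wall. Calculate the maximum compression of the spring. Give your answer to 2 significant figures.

x = 0.47 m

All KE is stored as spring PE at maximum compression: ½mv² = ½kx²
x = v√(m/k) = 9.1 × √(19/7000) = 0.4741 m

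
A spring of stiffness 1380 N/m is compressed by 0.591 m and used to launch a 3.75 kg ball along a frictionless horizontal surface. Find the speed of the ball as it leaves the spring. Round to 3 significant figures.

v = 11.3 m/s

Spring PE converts entirely to kinetic energy: ½kx² = ½mv²
v = x√(k/m) = 0.591 × √(1380/3.75) = 11.34 m/s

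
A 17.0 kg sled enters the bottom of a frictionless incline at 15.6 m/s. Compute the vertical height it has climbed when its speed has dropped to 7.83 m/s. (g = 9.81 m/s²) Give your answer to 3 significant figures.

Conservation of energy: ½mv₁² = ½mv₂² + mgh
h = (v₁² − v₂²)/(2g) = (15.6² − 7.83²)/(2 × 9.81) = 9.279 m

h = 9.28 m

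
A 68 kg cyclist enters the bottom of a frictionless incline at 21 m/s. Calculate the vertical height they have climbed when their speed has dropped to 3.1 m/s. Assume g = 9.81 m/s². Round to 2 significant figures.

Conservation of energy: ½mv₁² = ½mv₂² + mgh
h = (v₁² − v₂²)/(2g) = (21² − 3.1²)/(2 × 9.81) = 21.99 m

h = 22 m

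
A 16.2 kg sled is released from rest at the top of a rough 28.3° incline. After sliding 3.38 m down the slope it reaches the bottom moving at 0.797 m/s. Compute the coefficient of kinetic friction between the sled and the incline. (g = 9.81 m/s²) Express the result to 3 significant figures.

The energy dissipated by friction is the PE lost minus the KE gained:
mgL sinθ = 254.66 J; ½mv² = 5.1452 J
W_f = 254.66 − 5.1452 = 249.5 J
μ_k = W_f/(mg cosθ · L) = 249.5/(139.9 × 3.38) = 0.5276

μ_k = 0.528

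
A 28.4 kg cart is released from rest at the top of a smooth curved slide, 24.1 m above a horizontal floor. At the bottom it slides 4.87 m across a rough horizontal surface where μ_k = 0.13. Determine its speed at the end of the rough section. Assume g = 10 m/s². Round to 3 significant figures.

v = 21.7 m/s

Energy bookkeeping (friction removes W_f = μ_k N d):
mgh = ½mv² + μ_k m g d
W_f = μ_k mg d = (0.13)(28.4)(10)(4.87) = 179.8 J
½mv² = mgh − W_f = 6844.4 − 179.8 = 6664.6 J
v = √(2 × 6664.6/28.4) = 21.66 m/s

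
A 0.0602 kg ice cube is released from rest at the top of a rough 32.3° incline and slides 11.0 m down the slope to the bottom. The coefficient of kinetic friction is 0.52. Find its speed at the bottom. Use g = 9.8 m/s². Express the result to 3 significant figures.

v = 4.52 m/s

Work–energy: mg(L sinθ) − μ_k(mg cosθ)L = ½mv²
mgh = mgL sinθ = (0.0602)(9.8)(11.0)sin32.3° = 3.4677 J
W_f = μ_k mg cosθ · L = (0.52)(0.0602)(9.8)cos32.3°·11.0 = 2.852 J
½mv² = 3.4677 − 2.852 = 0.61532 J
v = √(2 × 0.61532/0.0602) = 4.521 m/s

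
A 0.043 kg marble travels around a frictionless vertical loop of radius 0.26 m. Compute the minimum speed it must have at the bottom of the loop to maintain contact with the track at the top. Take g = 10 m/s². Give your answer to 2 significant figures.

v = 3.6 m/s

At the top: mg = mv_top²/r ⇒ v_top² = gr = 2.600 m²/s²
Energy from bottom to top (height 2r): ½mv_bot² = ½mv_top² + mg(2r)
v_bot² = gr + 4gr = 5gr = 13.00
v_bot = √(5gr) = 3.606 m/s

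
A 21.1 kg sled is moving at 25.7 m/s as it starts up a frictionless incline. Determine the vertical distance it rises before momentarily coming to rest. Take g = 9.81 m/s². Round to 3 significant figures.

h = 33.7 m

Setting KE at the bottom equal to PE gained: ½mv² = mgh
h = v²/(2g) = 25.7²/(2 × 9.81) = 33.66 m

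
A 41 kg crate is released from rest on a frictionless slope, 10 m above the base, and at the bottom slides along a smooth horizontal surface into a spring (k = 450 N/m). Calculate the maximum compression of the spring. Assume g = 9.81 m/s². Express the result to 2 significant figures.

At max compression the crate is momentarily at rest: mgh = ½kx²
x = √(2mgh/k) = √(2 × 41 × 9.81 × 10 / 450) = 4.228 m

x = 4.2 m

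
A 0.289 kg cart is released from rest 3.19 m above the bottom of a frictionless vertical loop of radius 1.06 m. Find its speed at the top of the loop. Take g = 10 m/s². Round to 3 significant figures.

v = 4.63 m/s

Energy conservation: mgh = ½mv_top² + mg(2r)
v_top² = 2g(h − 2r) = 2(10)(3.19 − 2.120) = 21.40
v_top = 4.626 m/s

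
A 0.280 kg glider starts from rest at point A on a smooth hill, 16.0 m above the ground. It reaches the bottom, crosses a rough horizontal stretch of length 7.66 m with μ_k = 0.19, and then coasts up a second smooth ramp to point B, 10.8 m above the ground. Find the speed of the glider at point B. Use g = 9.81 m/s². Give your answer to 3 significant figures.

v = 8.57 m/s

Energy at A: mgh₁ = (0.280)(9.81)(16.0) = 43.949 J
Friction loss: W_f = μ_k mg d = 3.998 J
At B: ½mv² + mgh₂ = mgh₁ − W_f
½mv² = 43.949 − 3.998 − 29.665 = 10.286 J
v = √(2 × 10.286/0.280) = 8.571 m/s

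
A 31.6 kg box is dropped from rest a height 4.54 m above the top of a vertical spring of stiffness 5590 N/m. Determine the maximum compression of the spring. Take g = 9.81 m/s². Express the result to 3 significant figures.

x = 0.767 m

Measuring PE from the top of the relaxed spring, at max compression the box has dropped H + x with zero KE, so:
mg(H + x) = ½kx²
½(5590)x² − (31.6)(9.81)x − (31.6)(9.81)(4.54) = 0
2795x² − 310.0x − 1407 = 0
x = [310.0 + √(96098 + 1.5735e+07)]/(2 × 2795) = 0.7672 m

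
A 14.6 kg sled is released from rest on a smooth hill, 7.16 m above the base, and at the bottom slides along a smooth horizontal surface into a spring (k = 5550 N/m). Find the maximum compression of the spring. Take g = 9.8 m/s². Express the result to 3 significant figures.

Gravitational PE at the top equals spring PE at max compression: mgh = ½kx²
x = √(2mgh/k) = √(2 × 14.6 × 9.8 × 7.16 / 5550) = 0.6076 m

x = 0.608 m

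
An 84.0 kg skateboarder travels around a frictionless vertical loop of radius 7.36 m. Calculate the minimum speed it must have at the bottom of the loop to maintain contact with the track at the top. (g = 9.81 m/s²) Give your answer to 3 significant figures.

At the top: mg = mv_top²/r ⇒ v_top² = gr = 72.20 m²/s²
Energy from bottom to top (height 2r): ½mv_bot² = ½mv_top² + mg(2r)
v_bot² = gr + 4gr = 5gr = 361.0
v_bot = √(5gr) = 19.00 m/s

v = 19.0 m/s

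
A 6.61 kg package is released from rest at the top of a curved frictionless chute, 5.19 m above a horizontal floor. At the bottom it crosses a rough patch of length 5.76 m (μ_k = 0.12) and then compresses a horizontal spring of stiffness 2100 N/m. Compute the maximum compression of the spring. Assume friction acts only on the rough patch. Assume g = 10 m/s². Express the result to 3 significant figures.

Initial energy: E₁ = mgh = (6.61)(10)(5.19) = 343.06 J
Friction removes W_f = μ_k mg d = (0.12)(6.61)(10)(5.76) = 45.69 J
Energy reaching the spring: E = 343.06 − 45.69 = 297.37 J
At max compression ½kx² = E ⇒ x = √(2E/k) = √(2 × 297.37/2100) = 0.5322 m

x = 0.532 m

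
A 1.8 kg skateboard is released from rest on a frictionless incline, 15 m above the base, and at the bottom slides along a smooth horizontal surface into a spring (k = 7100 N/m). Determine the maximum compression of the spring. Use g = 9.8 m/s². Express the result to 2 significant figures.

x = 0.27 m

Gravitational PE at the top equals spring PE at max compression: mgh = ½kx²
x = √(2mgh/k) = √(2 × 1.8 × 9.8 × 15 / 7100) = 0.2730 m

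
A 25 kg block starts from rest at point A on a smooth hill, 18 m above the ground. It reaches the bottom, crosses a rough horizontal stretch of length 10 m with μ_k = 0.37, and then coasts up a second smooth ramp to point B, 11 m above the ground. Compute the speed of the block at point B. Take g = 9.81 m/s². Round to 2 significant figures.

v = 8.0 m/s

Energy at A: mgh₁ = (25)(9.81)(18) = 4414.5 J
Friction loss: W_f = μ_k mg d = 907.4 J
At B: ½mv² + mgh₂ = mgh₁ − W_f
½mv² = 4414.5 − 907.4 − 2697.8 = 809.32 J
v = √(2 × 809.32/25) = 8.046 m/s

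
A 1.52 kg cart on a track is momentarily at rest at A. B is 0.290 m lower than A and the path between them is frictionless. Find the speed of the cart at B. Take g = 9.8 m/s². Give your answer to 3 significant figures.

v = 2.38 m/s

Equating total energy at the two states: mgh = ½mv²
v = √(2gh) = √(2 × 9.8 × 0.290) = √5.6840 = 2.384 m/s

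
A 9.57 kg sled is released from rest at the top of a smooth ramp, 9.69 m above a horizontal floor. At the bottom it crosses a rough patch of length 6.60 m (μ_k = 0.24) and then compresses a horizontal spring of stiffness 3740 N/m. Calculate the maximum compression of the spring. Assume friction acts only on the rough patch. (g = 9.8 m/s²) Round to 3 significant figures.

Initial energy: E₁ = mgh = (9.57)(9.8)(9.69) = 908.79 J
Friction removes W_f = μ_k mg d = (0.24)(9.57)(9.8)(6.60) = 148.6 J
Energy reaching the spring: E = 908.79 − 148.6 = 760.23 J
At max compression ½kx² = E ⇒ x = √(2E/k) = √(2 × 760.23/3740) = 0.6376 m

x = 0.638 m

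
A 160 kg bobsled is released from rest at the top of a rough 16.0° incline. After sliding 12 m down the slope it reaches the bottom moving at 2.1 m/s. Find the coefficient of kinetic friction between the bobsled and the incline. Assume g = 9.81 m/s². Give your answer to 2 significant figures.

mgh = ½mv² + μ_k (mg cosθ) L, with h = L sinθ
mgL sinθ = 5191.7 J; ½mv² = 352.80 J
W_f = 5191.7 − 352.80 = 4839 J
μ_k = W_f/(mg cosθ · L) = 4839/(1509 × 12) = 0.2673

μ_k = 0.27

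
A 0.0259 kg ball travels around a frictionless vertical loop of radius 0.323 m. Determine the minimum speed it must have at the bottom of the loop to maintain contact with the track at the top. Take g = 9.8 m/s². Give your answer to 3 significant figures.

v = 3.98 m/s

At the top: mg = mv_top²/r ⇒ v_top² = gr = 3.165 m²/s²
Energy from bottom to top (height 2r): ½mv_bot² = ½mv_top² + mg(2r)
v_bot² = gr + 4gr = 5gr = 15.83
v_bot = √(5gr) = 3.978 m/s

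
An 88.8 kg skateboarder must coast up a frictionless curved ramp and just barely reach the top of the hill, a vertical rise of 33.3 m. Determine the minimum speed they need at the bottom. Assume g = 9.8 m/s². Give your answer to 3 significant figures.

v = 25.5 m/s

At the top they are momentarily at rest, so all KE converts to PE: ½mv² = mgh
v = √(2gh) = √(2 × 9.8 × 33.3) = 25.55 m/s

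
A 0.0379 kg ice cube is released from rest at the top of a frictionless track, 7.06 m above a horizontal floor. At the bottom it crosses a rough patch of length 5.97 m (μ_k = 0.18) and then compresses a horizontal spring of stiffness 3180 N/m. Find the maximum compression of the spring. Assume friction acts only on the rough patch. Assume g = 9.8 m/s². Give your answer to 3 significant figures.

x = 0.0374 m

Initial energy: E₁ = mgh = (0.0379)(9.8)(7.06) = 2.6222 J
Friction removes W_f = μ_k mg d = (0.18)(0.0379)(9.8)(5.97) = 0.3991 J
Energy reaching the spring: E = 2.6222 − 0.3991 = 2.2231 J
At max compression ½kx² = E ⇒ x = √(2E/k) = √(2 × 2.2231/3180) = 0.03739 m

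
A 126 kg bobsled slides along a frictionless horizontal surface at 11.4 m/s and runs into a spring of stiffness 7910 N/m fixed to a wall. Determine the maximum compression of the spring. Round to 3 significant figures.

x = 1.44 m

All KE is stored as spring PE at maximum compression: ½mv² = ½kx²
x = v√(m/k) = 11.4 × √(126/7910) = 1.439 m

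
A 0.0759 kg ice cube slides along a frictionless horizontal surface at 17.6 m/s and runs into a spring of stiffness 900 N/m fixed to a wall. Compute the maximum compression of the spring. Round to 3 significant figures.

All KE is stored as spring PE at maximum compression: ½mv² = ½kx²
x = v√(m/k) = 17.6 × √(0.0759/900) = 0.1616 m

x = 0.162 m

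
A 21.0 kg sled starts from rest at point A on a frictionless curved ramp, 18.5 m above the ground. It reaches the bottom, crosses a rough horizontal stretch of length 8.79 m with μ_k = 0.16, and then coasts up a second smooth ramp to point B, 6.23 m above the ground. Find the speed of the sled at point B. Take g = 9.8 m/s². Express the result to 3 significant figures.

v = 14.6 m/s

Energy at A: mgh₁ = (21.0)(9.8)(18.5) = 3807.3 J
Friction loss: W_f = μ_k mg d = 289.4 J
At B: ½mv² + mgh₂ = mgh₁ − W_f
½mv² = 3807.3 − 289.4 − 1282.1 = 2235.7 J
v = √(2 × 2235.7/21.0) = 14.59 m/s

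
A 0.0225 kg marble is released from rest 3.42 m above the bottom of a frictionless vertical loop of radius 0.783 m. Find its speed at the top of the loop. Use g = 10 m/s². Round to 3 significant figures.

v = 6.09 m/s

Energy conservation: mgh = ½mv_top² + mg(2r)
v_top² = 2g(h − 2r) = 2(10)(3.42 − 1.566) = 37.08
v_top = 6.089 m/s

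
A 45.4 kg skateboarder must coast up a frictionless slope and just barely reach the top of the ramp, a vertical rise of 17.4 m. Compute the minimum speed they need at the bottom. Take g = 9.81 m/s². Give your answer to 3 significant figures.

v = 18.5 m/s

At the top they are momentarily at rest, so all KE converts to PE: ½mv² = mgh
v = √(2gh) = √(2 × 9.81 × 17.4) = 18.48 m/s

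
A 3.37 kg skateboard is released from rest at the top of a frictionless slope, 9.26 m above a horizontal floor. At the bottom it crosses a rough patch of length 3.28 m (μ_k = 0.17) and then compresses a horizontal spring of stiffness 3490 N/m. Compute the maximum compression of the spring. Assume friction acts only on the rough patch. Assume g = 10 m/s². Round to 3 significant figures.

Initial energy: E₁ = mgh = (3.37)(10)(9.26) = 312.06 J
Friction removes W_f = μ_k mg d = (0.17)(3.37)(10)(3.28) = 18.79 J
Energy reaching the spring: E = 312.06 − 18.79 = 293.27 J
At max compression ½kx² = E ⇒ x = √(2E/k) = √(2 × 293.27/3490) = 0.4100 m

x = 0.410 m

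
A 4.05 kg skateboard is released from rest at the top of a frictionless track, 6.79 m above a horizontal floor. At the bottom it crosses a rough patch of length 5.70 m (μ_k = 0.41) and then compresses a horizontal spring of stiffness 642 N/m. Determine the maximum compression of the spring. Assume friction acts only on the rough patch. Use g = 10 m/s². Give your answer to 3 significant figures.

x = 0.750 m

Initial energy: E₁ = mgh = (4.05)(10)(6.79) = 275.00 J
Friction removes W_f = μ_k mg d = (0.41)(4.05)(10)(5.70) = 94.65 J
Energy reaching the spring: E = 275.00 − 94.65 = 180.35 J
At max compression ½kx² = E ⇒ x = √(2E/k) = √(2 × 180.35/642) = 0.7496 m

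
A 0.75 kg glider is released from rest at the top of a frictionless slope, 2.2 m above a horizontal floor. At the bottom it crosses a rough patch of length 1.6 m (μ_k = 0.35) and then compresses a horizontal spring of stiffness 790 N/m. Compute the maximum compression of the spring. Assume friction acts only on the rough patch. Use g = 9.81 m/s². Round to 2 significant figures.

x = 0.17 m

Initial energy: E₁ = mgh = (0.75)(9.81)(2.2) = 16.187 J
Friction removes W_f = μ_k mg d = (0.35)(0.75)(9.81)(1.6) = 4.120 J
Energy reaching the spring: E = 16.187 − 4.120 = 12.066 J
At max compression ½kx² = E ⇒ x = √(2E/k) = √(2 × 12.066/790) = 0.1748 m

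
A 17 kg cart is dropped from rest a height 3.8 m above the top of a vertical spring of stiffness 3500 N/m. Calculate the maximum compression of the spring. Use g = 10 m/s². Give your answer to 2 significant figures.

x = 0.66 m

Measuring PE from the top of the relaxed spring, at max compression the cart has dropped H + x with zero KE, so:
mg(H + x) = ½kx²
½(3500)x² − (17)(10)x − (17)(10)(3.8) = 0
1750x² − 170.0x − 646.0 = 0
x = [170.0 + √(28900 + 4.5220e+06)]/(2 × 1750) = 0.6581 m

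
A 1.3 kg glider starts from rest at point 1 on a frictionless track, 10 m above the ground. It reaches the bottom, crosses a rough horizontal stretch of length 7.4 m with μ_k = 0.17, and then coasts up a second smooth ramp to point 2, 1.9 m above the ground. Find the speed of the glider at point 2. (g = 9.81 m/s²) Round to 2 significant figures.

Energy at 1: mgh₁ = (1.3)(9.81)(10) = 127.53 J
Friction loss: W_f = μ_k mg d = 16.04 J
At 2: ½mv² + mgh₂ = mgh₁ − W_f
½mv² = 127.53 − 16.04 − 24.231 = 87.256 J
v = √(2 × 87.256/1.3) = 11.59 m/s

v = 12 m/s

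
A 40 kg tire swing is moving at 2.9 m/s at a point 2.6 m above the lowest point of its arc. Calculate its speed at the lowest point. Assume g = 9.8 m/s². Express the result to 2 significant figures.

v = 7.7 m/s

By conservation of mechanical energy, ½mv₀² + mgh = ½mv²
v² = v₀² + 2gh = (2.9)² + 2(9.8)(2.6) = 59.370
v = √59.370 = 7.705 m/s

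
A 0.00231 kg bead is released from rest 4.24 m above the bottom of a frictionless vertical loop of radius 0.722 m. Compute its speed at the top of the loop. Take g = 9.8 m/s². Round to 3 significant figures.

v = 7.40 m/s

Energy conservation: mgh = ½mv_top² + mg(2r)
v_top² = 2g(h − 2r) = 2(9.8)(4.24 − 1.444) = 54.80
v_top = 7.403 m/s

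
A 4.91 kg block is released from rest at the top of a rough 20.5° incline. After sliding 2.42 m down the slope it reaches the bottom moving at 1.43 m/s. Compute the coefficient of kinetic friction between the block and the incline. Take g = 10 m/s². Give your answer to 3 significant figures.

μ_k = 0.329

The energy dissipated by friction is the PE lost minus the KE gained:
mgL sinθ = 41.612 J; ½mv² = 5.0202 J
W_f = 41.612 − 5.0202 = 36.59 J
μ_k = W_f/(mg cosθ · L) = 36.59/(45.99 × 2.42) = 0.3288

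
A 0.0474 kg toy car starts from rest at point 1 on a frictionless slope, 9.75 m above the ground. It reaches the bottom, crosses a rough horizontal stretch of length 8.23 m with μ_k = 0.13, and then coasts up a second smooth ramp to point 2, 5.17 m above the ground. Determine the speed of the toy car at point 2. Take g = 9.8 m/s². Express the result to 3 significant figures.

v = 8.29 m/s

Energy at 1: mgh₁ = (0.0474)(9.8)(9.75) = 4.5291 J
Friction loss: W_f = μ_k mg d = 0.4970 J
At 2: ½mv² + mgh₂ = mgh₁ − W_f
½mv² = 4.5291 − 0.4970 − 2.4016 = 1.6305 J
v = √(2 × 1.6305/0.0474) = 8.294 m/s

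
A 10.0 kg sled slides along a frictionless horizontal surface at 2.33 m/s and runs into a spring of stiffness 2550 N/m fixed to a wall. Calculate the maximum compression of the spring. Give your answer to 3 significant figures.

x = 0.146 m

Conservation of energy between contact and max compression: ½mv² = ½kx²
x = v√(m/k) = 2.33 × √(10.0/2550) = 0.1459 m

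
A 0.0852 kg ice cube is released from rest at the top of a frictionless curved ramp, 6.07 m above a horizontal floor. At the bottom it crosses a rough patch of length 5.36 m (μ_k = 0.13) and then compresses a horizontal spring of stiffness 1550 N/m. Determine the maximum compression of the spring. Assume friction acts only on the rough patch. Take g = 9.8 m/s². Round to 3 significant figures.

Initial energy: E₁ = mgh = (0.0852)(9.8)(6.07) = 5.0682 J
Friction removes W_f = μ_k mg d = (0.13)(0.0852)(9.8)(5.36) = 0.5818 J
Energy reaching the spring: E = 5.0682 − 0.5818 = 4.4864 J
At max compression ½kx² = E ⇒ x = √(2E/k) = √(2 × 4.4864/1550) = 0.07608 m

x = 0.0761 m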